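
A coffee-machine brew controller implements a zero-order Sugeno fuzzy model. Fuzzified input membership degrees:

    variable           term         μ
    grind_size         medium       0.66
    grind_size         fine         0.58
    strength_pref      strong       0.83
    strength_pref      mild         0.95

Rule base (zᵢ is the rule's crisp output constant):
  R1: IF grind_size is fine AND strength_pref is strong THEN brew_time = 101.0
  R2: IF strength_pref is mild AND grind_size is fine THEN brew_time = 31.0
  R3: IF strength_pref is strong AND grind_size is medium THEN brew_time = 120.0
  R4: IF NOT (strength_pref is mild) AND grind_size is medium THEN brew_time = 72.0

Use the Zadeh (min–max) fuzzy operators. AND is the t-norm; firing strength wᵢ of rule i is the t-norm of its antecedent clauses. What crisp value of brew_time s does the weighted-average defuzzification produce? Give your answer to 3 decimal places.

85.219

R1 (z=101.0): fine=0.58, strong=0.83; AND[min(a, b)] → w = 0.58
R2 (z=31.0): mild=0.95, fine=0.58; AND[min(a, b)] → w = 0.58
R3 (z=120.0): strong=0.83, medium=0.66; AND[min(a, b)] → w = 0.66
R4 (z=72.0): ¬mild=1−0.95=0.05, medium=0.66; AND[min(a, b)] → w = 0.05
Weighted average = (0.58·101.0 + 0.58·31.0 + 0.66·120.0 + 0.05·72.0) / (0.58 + 0.58 + 0.66 + 0.05)
  = 159.3600 / 1.8700 = 85.219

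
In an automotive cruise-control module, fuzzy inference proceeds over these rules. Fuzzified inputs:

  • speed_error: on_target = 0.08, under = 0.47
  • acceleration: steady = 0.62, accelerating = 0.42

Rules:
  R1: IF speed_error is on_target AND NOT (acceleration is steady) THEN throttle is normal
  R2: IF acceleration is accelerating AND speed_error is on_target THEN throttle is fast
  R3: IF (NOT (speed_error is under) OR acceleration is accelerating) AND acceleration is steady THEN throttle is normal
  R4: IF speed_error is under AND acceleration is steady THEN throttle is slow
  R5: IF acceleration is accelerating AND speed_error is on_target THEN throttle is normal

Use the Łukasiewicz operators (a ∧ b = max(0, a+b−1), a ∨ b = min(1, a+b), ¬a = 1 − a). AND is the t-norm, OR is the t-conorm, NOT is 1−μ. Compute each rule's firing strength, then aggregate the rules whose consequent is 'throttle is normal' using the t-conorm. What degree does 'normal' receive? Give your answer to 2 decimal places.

0.57

R1: on_target=0.08, ¬steady=1−0.62=0.38; AND[max(0, a+b−1)] → w = 0.00
R2: accelerating=0.42, on_target=0.08; AND[max(0, a+b−1)] → w = 0.00
R3: (¬under=1−0.47=0.53 OR accelerating=0.42) = 0.95; AND[max(0, a+b−1)] with steady=0.62 → w = 0.57
R4: under=0.47, steady=0.62; AND[max(0, a+b−1)] → w = 0.09
R5: accelerating=0.42, on_target=0.08; AND[max(0, a+b−1)] → w = 0.00
Rules with consequent 'normal': {R1, R3, R5} → strengths 0.00, 0.57, 0.00
Aggregate via t-conorm [min(1, a+b)]: 0.57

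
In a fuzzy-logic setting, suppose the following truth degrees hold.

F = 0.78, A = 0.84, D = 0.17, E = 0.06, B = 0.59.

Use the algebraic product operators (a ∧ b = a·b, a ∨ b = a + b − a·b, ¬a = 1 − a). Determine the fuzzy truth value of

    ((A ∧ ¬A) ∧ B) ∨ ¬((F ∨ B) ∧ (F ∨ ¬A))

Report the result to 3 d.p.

0.317

¬A = 1 − 0.8400 = 0.1600
A ∧ ¬A = a·b on (0.8400, 0.1600) = 0.1344
(A ∧ ¬A) ∧ B = a·b on (0.1344, 0.5900) = 0.0793
F ∨ B = a + b − a·b on (0.7800, 0.5900) = 0.9098
¬A = 1 − 0.8400 = 0.1600
F ∨ ¬A = a + b − a·b on (0.7800, 0.1600) = 0.8152
(F ∨ B) ∧ (F ∨ ¬A) = a·b on (0.9098, 0.8152) = 0.7417
¬((F ∨ B) ∧ (F ∨ ¬A)) = 1 − 0.7417 = 0.2583
((A ∧ ¬A) ∧ B) ∨ ¬((F ∨ B) ∧ (F ∨ ¬A)) = a + b − a·b on (0.0793, 0.2583) = 0.3171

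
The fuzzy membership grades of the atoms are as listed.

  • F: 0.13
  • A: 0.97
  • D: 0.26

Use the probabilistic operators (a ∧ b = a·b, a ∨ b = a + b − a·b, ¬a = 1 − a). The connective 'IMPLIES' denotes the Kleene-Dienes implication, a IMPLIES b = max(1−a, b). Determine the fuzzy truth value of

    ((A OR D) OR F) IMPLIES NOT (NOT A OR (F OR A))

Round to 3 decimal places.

A OR D = a + b − a·b on (0.9700, 0.2600) = 0.9778
(A OR D) OR F = a + b − a·b on (0.9778, 0.1300) = 0.9807
NOT A = 1 − 0.9700 = 0.0300
F OR A = a + b − a·b on (0.1300, 0.9700) = 0.9739
NOT A OR (F OR A) = a + b − a·b on (0.0300, 0.9739) = 0.9747
NOT (NOT A OR (F OR A)) = 1 − 0.9747 = 0.0253
((A OR D) OR F) IMPLIES NOT (NOT A OR (F OR A))  [Kleene-Dienes: max(1−a, b)] with a=0.9807, b=0.0253 → 0.0253

0.025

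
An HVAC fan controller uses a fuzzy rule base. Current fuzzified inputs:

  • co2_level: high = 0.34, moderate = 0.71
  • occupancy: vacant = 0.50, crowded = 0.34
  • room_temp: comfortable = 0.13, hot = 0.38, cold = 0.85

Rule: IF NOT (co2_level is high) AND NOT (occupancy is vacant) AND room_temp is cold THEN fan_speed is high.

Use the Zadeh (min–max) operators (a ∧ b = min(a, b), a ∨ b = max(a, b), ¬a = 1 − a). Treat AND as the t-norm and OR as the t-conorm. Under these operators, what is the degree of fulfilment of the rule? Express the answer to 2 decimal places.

firing strength: ¬high=1−0.34=0.66, ¬vacant=1−0.50=0.50, cold=0.85; AND[min(a, b)] → w = 0.50

0.50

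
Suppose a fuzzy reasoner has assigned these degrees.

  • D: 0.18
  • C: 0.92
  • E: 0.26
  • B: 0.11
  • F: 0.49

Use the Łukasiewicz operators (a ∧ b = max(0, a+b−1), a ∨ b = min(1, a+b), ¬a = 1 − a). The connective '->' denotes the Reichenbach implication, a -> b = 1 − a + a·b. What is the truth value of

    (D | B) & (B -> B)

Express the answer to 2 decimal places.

D | B = min(1, a+b) on (0.18, 0.11) = 0.29
B -> B  [Reichenbach: 1 − a + a·b] with a=0.11, b=0.11 → 0.90
(D | B) & (B -> B) = max(0, a+b−1) on (0.29, 0.90) = 0.19

0.19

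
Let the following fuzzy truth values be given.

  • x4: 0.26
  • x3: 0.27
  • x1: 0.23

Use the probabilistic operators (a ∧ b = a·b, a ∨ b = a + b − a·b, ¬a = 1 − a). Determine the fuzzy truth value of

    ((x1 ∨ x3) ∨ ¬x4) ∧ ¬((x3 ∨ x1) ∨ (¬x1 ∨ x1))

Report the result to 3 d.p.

0.085

x1 ∨ x3 = a + b − a·b on (0.2300, 0.2700) = 0.4379
¬x4 = 1 − 0.2600 = 0.7400
(x1 ∨ x3) ∨ ¬x4 = a + b − a·b on (0.4379, 0.7400) = 0.8539
x3 ∨ x1 = a + b − a·b on (0.2700, 0.2300) = 0.4379
¬x1 = 1 − 0.2300 = 0.7700
¬x1 ∨ x1 = a + b − a·b on (0.7700, 0.2300) = 0.8229
(x3 ∨ x1) ∨ (¬x1 ∨ x1) = a + b − a·b on (0.4379, 0.8229) = 0.9005
¬((x3 ∨ x1) ∨ (¬x1 ∨ x1)) = 1 − 0.9005 = 0.0995
((x1 ∨ x3) ∨ ¬x4) ∧ ¬((x3 ∨ x1) ∨ (¬x1 ∨ x1)) = a·b on (0.8539, 0.0995) = 0.0850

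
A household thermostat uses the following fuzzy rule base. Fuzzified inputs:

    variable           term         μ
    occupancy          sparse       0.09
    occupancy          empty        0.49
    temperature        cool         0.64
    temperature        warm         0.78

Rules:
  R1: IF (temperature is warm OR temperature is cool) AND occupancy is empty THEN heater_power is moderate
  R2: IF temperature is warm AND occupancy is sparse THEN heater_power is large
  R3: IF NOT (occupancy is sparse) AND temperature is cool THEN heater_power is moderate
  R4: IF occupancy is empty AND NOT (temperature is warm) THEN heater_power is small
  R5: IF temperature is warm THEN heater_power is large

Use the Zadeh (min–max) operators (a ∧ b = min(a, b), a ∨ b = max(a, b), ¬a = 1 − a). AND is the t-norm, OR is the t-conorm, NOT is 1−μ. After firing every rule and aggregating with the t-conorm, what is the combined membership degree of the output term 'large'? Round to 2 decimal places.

R1: (warm=0.78 OR cool=0.64) = 0.78; AND[min(a, b)] with empty=0.49 → w = 0.49
R2: warm=0.78, sparse=0.09; AND[min(a, b)] → w = 0.09
R3: ¬sparse=1−0.09=0.91, cool=0.64; AND[min(a, b)] → w = 0.64
R4: empty=0.49, ¬warm=1−0.78=0.22; AND[min(a, b)] → w = 0.22
R5: warm=0.78 → w = 0.78
Rules with consequent 'large': {R2, R5} → strengths 0.09, 0.78
Aggregate via t-conorm [max(a, b)]: 0.78

0.78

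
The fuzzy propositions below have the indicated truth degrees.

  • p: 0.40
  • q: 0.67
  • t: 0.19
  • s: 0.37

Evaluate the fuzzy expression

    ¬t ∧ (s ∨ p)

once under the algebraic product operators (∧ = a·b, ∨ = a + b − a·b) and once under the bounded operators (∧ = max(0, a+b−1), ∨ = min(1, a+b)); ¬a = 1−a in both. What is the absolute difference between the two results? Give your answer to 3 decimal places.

Under algebraic product:
  ¬t = 1 − 0.1900 = 0.8100
  s ∨ p = a + b − a·b on (0.3700, 0.4000) = 0.6220
  ¬t ∧ (s ∨ p) = a·b on (0.8100, 0.6220) = 0.5038
  → value = 0.5038
Under bounded:
  ¬t = 1 − 0.19 = 0.81
  s ∨ p = min(1, a+b) on (0.37, 0.40) = 0.77
  ¬t ∧ (s ∨ p) = max(0, a+b−1) on (0.81, 0.77) = 0.58
  → value = 0.5800
|0.5038 − 0.5800| = 0.076

0.076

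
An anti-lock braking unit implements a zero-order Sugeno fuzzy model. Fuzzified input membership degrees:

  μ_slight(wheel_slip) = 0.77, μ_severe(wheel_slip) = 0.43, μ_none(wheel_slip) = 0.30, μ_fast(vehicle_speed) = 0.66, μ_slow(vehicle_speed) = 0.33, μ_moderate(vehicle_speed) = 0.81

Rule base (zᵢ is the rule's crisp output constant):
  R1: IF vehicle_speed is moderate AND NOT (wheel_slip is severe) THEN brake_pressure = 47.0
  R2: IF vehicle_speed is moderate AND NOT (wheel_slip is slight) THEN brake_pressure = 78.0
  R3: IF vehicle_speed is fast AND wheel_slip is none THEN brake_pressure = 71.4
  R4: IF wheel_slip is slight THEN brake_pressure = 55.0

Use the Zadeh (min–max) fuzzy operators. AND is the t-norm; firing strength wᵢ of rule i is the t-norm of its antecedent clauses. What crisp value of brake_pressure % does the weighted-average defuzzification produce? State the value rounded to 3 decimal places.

R1 (z=47.0): moderate=0.81, ¬severe=1−0.43=0.57; AND[min(a, b)] → w = 0.57
R2 (z=78.0): moderate=0.81, ¬slight=1−0.77=0.23; AND[min(a, b)] → w = 0.23
R3 (z=71.4): fast=0.66, none=0.30; AND[min(a, b)] → w = 0.30
R4 (z=55.0): slight=0.77 → w = 0.77
Weighted average = (0.57·47.0 + 0.23·78.0 + 0.30·71.4 + 0.77·55.0) / (0.57 + 0.23 + 0.30 + 0.77)
  = 108.5000 / 1.8700 = 58.021

58.021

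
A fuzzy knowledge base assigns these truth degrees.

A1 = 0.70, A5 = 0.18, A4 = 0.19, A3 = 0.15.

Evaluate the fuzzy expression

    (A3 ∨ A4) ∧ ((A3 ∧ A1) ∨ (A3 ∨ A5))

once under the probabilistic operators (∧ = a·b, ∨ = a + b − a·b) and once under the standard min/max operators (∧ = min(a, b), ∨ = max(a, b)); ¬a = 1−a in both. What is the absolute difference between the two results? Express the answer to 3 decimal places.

0.063

Under probabilistic:
  A3 ∨ A4 = a + b − a·b on (0.1500, 0.1900) = 0.3115
  A3 ∧ A1 = a·b on (0.1500, 0.7000) = 0.1050
  A3 ∨ A5 = a + b − a·b on (0.1500, 0.1800) = 0.3030
  (A3 ∧ A1) ∨ (A3 ∨ A5) = a + b − a·b on (0.1050, 0.3030) = 0.3762
  (A3 ∨ A4) ∧ ((A3 ∧ A1) ∨ (A3 ∨ A5)) = a·b on (0.3115, 0.3762) = 0.1172
  → value = 0.1172
Under standard min/max:
  A3 ∨ A4 = max(a, b) on (0.15, 0.19) = 0.19
  A3 ∧ A1 = min(a, b) on (0.15, 0.70) = 0.15
  A3 ∨ A5 = max(a, b) on (0.15, 0.18) = 0.18
  (A3 ∧ A1) ∨ (A3 ∨ A5) = max(a, b) on (0.15, 0.18) = 0.18
  (A3 ∨ A4) ∧ ((A3 ∧ A1) ∨ (A3 ∨ A5)) = min(a, b) on (0.19, 0.18) = 0.18
  → value = 0.1800
|0.1172 − 0.1800| = 0.063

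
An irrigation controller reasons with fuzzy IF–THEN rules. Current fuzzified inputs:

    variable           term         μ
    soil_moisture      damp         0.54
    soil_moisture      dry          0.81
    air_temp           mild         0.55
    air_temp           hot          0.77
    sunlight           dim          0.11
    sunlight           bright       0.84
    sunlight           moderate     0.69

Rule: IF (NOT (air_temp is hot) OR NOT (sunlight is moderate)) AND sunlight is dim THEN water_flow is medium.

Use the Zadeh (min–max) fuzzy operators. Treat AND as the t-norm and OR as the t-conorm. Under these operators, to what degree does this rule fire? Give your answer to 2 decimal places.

0.11

firing strength: (¬hot=1−0.77=0.23 OR ¬moderate=1−0.69=0.31) = 0.31; AND[min(a, b)] with dim=0.11 → w = 0.11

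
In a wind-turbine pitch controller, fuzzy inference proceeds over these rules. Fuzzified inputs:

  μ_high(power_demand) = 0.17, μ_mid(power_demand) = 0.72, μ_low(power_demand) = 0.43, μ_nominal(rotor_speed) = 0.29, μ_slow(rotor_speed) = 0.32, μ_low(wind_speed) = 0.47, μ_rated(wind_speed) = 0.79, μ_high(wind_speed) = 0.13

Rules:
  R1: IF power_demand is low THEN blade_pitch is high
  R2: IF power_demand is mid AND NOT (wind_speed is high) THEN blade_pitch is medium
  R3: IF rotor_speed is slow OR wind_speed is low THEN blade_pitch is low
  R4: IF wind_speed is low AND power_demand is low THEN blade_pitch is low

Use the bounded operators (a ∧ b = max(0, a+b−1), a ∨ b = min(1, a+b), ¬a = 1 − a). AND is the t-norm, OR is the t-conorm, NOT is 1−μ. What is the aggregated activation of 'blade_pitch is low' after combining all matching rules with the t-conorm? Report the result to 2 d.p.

0.79

R1: low=0.43 → w = 0.43
R2: mid=0.72, ¬high=1−0.13=0.87; AND[max(0, a+b−1)] → w = 0.59
R3: slow=0.32, low=0.47; OR[min(1, a+b)] → w = 0.79
R4: low=0.47, low=0.43; AND[max(0, a+b−1)] → w = 0.00
Rules with consequent 'low': {R3, R4} → strengths 0.79, 0.00
Aggregate via t-conorm [min(1, a+b)]: 0.79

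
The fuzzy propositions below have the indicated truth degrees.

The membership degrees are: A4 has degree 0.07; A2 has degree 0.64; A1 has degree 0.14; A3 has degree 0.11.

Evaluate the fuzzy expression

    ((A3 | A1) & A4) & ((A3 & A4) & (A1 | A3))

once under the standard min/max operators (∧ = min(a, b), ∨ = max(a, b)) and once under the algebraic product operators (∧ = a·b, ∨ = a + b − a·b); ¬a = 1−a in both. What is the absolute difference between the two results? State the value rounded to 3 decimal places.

0.070

Under standard min/max:
  A3 | A1 = max(a, b) on (0.11, 0.14) = 0.14
  (A3 | A1) & A4 = min(a, b) on (0.14, 0.07) = 0.07
  A3 & A4 = min(a, b) on (0.11, 0.07) = 0.07
  A1 | A3 = max(a, b) on (0.14, 0.11) = 0.14
  (A3 & A4) & (A1 | A3) = min(a, b) on (0.07, 0.14) = 0.07
  ((A3 | A1) & A4) & ((A3 & A4) & (A1 | A3)) = min(a, b) on (0.07, 0.07) = 0.07
  → value = 0.0700
Under algebraic product:
  A3 | A1 = a + b − a·b on (0.1100, 0.1400) = 0.2346
  (A3 | A1) & A4 = a·b on (0.2346, 0.0700) = 0.0164
  A3 & A4 = a·b on (0.1100, 0.0700) = 0.0077
  A1 | A3 = a + b − a·b on (0.1400, 0.1100) = 0.2346
  (A3 & A4) & (A1 | A3) = a·b on (0.0077, 0.2346) = 0.0018
  ((A3 | A1) & A4) & ((A3 & A4) & (A1 | A3)) = a·b on (0.0164, 0.0018) = 0.0000
  → value = 0.0000
|0.0700 − 0.0000| = 0.070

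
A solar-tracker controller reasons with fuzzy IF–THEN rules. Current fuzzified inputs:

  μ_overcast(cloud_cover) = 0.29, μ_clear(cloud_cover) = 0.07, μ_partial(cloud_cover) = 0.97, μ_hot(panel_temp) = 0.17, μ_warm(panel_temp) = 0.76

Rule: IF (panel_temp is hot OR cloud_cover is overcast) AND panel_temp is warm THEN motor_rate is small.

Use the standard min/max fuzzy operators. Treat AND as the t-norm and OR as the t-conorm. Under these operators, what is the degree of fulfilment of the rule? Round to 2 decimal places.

0.29

firing strength: (hot=0.17 OR overcast=0.29) = 0.29; AND[min(a, b)] with warm=0.76 → w = 0.29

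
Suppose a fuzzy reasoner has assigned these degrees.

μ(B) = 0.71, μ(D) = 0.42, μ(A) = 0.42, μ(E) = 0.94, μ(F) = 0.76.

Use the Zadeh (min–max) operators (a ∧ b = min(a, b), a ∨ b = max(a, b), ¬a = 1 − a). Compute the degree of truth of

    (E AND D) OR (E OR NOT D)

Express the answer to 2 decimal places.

E AND D = min(a, b) on (0.94, 0.42) = 0.42
NOT D = 1 − 0.42 = 0.58
E OR NOT D = max(a, b) on (0.94, 0.58) = 0.94
(E AND D) OR (E OR NOT D) = max(a, b) on (0.42, 0.94) = 0.94

0.94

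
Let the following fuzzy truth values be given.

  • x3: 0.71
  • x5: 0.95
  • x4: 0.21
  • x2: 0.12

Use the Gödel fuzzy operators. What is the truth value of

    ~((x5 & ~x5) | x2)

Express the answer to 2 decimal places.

~x5 = 1 − 0.95 = 0.05
x5 & ~x5 = min(a, b) on (0.95, 0.05) = 0.05
(x5 & ~x5) | x2 = max(a, b) on (0.05, 0.12) = 0.12
~((x5 & ~x5) | x2) = 1 − 0.12 = 0.88

0.88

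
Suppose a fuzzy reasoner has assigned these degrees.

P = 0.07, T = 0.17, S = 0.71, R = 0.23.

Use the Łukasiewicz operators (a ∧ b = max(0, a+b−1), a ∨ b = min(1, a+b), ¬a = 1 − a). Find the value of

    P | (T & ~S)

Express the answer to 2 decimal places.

0.07

~S = 1 − 0.71 = 0.29
T & ~S = max(0, a+b−1) on (0.17, 0.29) = 0.00
P | (T & ~S) = min(1, a+b) on (0.07, 0.00) = 0.07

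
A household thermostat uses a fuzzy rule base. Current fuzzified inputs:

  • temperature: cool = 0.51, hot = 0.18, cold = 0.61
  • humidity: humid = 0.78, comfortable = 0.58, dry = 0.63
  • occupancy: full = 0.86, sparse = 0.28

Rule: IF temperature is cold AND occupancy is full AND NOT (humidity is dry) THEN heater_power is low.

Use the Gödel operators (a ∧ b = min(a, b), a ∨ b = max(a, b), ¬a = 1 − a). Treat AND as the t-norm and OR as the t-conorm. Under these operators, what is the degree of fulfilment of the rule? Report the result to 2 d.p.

0.37

firing strength: cold=0.61, full=0.86, ¬dry=1−0.63=0.37; AND[min(a, b)] → w = 0.37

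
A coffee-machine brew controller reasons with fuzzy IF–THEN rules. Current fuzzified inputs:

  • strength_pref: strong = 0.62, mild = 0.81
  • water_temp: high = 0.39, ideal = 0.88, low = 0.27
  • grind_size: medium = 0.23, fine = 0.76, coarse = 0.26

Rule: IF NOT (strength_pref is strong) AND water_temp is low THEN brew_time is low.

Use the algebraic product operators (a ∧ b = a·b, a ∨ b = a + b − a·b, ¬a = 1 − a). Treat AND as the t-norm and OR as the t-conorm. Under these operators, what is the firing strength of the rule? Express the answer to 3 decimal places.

firing strength: ¬strong=1−0.62=0.38, low=0.27; AND[a·b] → w = 0.1026

0.103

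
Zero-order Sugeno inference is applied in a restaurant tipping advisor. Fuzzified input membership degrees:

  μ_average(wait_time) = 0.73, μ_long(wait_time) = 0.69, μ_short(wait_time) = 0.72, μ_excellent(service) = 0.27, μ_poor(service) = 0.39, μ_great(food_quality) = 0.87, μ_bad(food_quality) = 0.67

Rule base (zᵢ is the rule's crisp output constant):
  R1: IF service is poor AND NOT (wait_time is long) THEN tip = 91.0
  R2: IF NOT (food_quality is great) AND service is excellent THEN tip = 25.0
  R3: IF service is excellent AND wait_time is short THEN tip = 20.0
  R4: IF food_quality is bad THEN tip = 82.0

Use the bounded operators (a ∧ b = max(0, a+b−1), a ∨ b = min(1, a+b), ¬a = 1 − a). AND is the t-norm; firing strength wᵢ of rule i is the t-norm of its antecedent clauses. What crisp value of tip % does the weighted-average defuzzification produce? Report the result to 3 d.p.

82.000

R1 (z=91.0): poor=0.39, ¬long=1−0.69=0.31; AND[max(0, a+b−1)] → w = 0.00
R2 (z=25.0): ¬great=1−0.87=0.13, excellent=0.27; AND[max(0, a+b−1)] → w = 0.00
R3 (z=20.0): excellent=0.27, short=0.72; AND[max(0, a+b−1)] → w = 0.00
R4 (z=82.0): bad=0.67 → w = 0.67
Weighted average = (0.00·91.0 + 0.00·25.0 + 0.00·20.0 + 0.67·82.0) / (0.00 + 0.00 + 0.00 + 0.67)
  = 54.9400 / 0.6700 = 82.000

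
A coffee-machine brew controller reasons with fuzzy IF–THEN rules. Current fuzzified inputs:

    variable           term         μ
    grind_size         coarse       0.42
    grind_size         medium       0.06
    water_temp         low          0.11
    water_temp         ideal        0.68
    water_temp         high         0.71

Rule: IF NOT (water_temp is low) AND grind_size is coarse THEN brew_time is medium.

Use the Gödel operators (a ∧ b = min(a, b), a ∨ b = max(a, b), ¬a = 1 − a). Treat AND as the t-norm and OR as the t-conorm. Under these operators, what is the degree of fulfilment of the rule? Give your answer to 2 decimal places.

firing strength: ¬low=1−0.11=0.89, coarse=0.42; AND[min(a, b)] → w = 0.42

0.42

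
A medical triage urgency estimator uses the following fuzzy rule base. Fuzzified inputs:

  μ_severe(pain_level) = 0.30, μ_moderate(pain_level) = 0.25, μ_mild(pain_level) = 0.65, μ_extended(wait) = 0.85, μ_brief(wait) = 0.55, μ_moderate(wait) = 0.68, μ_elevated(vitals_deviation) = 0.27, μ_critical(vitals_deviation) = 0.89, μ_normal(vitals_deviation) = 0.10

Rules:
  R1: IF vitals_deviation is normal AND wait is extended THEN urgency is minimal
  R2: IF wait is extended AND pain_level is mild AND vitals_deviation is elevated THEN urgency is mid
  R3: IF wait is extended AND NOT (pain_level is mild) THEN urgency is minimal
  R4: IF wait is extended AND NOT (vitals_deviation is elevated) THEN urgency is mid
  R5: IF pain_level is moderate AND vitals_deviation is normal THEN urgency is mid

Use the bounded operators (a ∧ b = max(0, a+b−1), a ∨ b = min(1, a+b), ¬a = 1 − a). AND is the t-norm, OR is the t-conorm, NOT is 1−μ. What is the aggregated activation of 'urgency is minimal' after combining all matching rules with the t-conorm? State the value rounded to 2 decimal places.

0.20

R1: normal=0.10, extended=0.85; AND[max(0, a+b−1)] → w = 0.00
R2: extended=0.85, mild=0.65, elevated=0.27; AND[max(0, a+b−1)] → w = 0.00
R3: extended=0.85, ¬mild=1−0.65=0.35; AND[max(0, a+b−1)] → w = 0.20
R4: extended=0.85, ¬elevated=1−0.27=0.73; AND[max(0, a+b−1)] → w = 0.58
R5: moderate=0.25, normal=0.10; AND[max(0, a+b−1)] → w = 0.00
Rules with consequent 'minimal': {R1, R3} → strengths 0.00, 0.20
Aggregate via t-conorm [min(1, a+b)]: 0.20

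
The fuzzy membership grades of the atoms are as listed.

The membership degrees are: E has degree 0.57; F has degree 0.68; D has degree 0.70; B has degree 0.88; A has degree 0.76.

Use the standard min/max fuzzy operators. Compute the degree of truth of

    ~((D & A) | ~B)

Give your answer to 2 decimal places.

D & A = min(a, b) on (0.70, 0.76) = 0.70
~B = 1 − 0.88 = 0.12
(D & A) | ~B = max(a, b) on (0.70, 0.12) = 0.70
~((D & A) | ~B) = 1 − 0.70 = 0.30

0.30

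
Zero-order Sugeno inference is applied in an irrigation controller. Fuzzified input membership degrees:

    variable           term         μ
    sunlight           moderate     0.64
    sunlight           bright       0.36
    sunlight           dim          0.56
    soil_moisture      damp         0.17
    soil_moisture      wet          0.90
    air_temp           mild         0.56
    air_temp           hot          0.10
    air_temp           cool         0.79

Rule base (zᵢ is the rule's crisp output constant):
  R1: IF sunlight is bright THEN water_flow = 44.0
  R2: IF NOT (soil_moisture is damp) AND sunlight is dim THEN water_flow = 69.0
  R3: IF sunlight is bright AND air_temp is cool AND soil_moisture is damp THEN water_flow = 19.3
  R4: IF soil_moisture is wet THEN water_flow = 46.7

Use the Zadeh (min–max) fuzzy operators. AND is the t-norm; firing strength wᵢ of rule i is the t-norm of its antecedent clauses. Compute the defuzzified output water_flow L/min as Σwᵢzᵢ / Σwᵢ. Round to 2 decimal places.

50.15

R1 (z=44.0): bright=0.36 → w = 0.36
R2 (z=69.0): ¬damp=1−0.17=0.83, dim=0.56; AND[min(a, b)] → w = 0.56
R3 (z=19.3): bright=0.36, cool=0.79, damp=0.17; AND[min(a, b)] → w = 0.17
R4 (z=46.7): wet=0.90 → w = 0.90
Weighted average = (0.36·44.0 + 0.56·69.0 + 0.17·19.3 + 0.90·46.7) / (0.36 + 0.56 + 0.17 + 0.90)
  = 99.7910 / 1.9900 = 50.15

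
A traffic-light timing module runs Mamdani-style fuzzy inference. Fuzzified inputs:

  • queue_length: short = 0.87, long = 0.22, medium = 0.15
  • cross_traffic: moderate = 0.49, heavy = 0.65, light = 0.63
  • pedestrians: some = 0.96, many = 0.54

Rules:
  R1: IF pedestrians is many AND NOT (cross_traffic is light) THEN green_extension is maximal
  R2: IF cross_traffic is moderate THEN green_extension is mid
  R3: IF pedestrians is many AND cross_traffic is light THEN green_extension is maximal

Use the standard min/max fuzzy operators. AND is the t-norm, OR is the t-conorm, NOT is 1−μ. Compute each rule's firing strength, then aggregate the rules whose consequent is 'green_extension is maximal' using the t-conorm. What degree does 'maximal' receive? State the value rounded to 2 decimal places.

0.54

R1: many=0.54, ¬light=1−0.63=0.37; AND[min(a, b)] → w = 0.37
R2: moderate=0.49 → w = 0.49
R3: many=0.54, light=0.63; AND[min(a, b)] → w = 0.54
Rules with consequent 'maximal': {R1, R3} → strengths 0.37, 0.54
Aggregate via t-conorm [max(a, b)]: 0.54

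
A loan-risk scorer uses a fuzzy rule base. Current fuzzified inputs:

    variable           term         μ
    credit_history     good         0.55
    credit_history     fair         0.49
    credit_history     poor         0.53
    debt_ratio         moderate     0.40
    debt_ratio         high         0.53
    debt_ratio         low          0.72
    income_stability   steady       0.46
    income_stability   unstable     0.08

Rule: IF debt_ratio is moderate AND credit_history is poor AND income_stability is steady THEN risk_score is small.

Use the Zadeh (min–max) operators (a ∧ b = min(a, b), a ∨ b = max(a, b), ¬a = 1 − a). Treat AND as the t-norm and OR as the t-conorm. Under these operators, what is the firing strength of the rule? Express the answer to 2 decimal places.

firing strength: moderate=0.40, poor=0.53, steady=0.46; AND[min(a, b)] → w = 0.40

0.40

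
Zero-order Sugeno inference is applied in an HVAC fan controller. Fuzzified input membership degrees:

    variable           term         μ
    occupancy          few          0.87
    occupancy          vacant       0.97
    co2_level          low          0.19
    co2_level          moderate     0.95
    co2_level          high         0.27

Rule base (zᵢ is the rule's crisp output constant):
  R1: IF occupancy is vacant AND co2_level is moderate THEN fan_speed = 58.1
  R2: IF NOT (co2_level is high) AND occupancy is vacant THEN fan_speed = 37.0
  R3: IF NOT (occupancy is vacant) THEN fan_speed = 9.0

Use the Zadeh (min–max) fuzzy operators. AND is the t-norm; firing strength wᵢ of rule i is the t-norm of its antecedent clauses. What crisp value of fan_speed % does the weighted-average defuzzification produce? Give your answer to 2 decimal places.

48.23

R1 (z=58.1): vacant=0.97, moderate=0.95; AND[min(a, b)] → w = 0.95
R2 (z=37.0): ¬high=1−0.27=0.73, vacant=0.97; AND[min(a, b)] → w = 0.73
R3 (z=9.0): ¬vacant=1−0.97=0.03 → w = 0.03
Weighted average = (0.95·58.1 + 0.73·37.0 + 0.03·9.0) / (0.95 + 0.73 + 0.03)
  = 82.4750 / 1.7100 = 48.23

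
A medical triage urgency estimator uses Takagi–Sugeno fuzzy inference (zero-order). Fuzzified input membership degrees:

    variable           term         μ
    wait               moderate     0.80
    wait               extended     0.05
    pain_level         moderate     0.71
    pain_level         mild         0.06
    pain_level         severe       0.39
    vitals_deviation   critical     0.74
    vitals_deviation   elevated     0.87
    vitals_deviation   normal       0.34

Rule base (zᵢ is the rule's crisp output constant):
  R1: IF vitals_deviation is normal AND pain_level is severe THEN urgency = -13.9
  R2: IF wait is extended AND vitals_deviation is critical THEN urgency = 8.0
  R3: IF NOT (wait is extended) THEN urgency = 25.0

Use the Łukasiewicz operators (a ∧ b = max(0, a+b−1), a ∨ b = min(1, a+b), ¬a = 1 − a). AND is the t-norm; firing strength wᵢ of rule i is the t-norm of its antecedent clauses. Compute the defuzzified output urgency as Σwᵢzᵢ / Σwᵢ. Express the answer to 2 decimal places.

25.00

R1 (z=-13.9): normal=0.34, severe=0.39; AND[max(0, a+b−1)] → w = 0.00
R2 (z=8.0): extended=0.05, critical=0.74; AND[max(0, a+b−1)] → w = 0.00
R3 (z=25.0): ¬extended=1−0.05=0.95 → w = 0.95
Weighted average = (0.00·-13.9 + 0.00·8.0 + 0.95·25.0) / (0.00 + 0.00 + 0.95)
  = 23.7500 / 0.9500 = 25.00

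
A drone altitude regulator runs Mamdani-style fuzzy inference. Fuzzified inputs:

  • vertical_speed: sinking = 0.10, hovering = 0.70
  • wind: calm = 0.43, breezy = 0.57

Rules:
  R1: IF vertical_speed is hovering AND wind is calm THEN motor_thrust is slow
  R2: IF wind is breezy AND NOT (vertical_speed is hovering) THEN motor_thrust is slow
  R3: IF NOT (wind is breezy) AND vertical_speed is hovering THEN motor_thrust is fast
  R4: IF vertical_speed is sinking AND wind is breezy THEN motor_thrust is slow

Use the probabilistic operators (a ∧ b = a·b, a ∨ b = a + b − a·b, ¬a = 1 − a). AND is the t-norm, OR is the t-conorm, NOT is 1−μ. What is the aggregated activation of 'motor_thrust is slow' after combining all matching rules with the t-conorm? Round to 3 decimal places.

0.454

R1: hovering=0.70, calm=0.43; AND[a·b] → w = 0.3010
R2: breezy=0.57, ¬hovering=1−0.70=0.30; AND[a·b] → w = 0.1710
R3: ¬breezy=1−0.57=0.43, hovering=0.70; AND[a·b] → w = 0.3010
R4: sinking=0.10, breezy=0.57; AND[a·b] → w = 0.0570
Rules with consequent 'slow': {R1, R2, R4} → strengths 0.3010, 0.1710, 0.0570
Aggregate via t-conorm [a + b − a·b]: 0.4536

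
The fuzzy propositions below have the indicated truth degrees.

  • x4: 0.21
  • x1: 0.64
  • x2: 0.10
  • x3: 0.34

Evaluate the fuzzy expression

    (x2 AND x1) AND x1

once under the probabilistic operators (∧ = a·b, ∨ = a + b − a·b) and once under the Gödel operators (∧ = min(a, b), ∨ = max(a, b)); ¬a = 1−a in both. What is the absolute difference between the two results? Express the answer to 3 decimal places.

Under probabilistic:
  x2 AND x1 = a·b on (0.1000, 0.6400) = 0.0640
  (x2 AND x1) AND x1 = a·b on (0.0640, 0.6400) = 0.0410
  → value = 0.0410
Under Gödel:
  x2 AND x1 = min(a, b) on (0.10, 0.64) = 0.10
  (x2 AND x1) AND x1 = min(a, b) on (0.10, 0.64) = 0.10
  → value = 0.1000
|0.0410 − 0.1000| = 0.059

0.059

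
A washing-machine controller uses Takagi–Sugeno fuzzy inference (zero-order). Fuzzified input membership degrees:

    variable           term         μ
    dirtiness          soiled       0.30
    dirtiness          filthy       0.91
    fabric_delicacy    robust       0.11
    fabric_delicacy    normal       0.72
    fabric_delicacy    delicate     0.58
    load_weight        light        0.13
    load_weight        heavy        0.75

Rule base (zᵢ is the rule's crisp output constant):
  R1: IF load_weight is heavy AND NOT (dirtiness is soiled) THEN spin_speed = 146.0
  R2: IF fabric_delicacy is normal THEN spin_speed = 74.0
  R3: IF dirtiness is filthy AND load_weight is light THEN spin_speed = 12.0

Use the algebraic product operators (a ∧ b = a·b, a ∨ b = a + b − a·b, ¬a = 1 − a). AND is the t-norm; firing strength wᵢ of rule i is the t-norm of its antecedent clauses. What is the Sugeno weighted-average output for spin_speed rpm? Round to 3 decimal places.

96.347

R1 (z=146.0): heavy=0.75, ¬soiled=1−0.30=0.70; AND[a·b] → w = 0.5250
R2 (z=74.0): normal=0.72 → w = 0.7200
R3 (z=12.0): filthy=0.91, light=0.13; AND[a·b] → w = 0.1183
Weighted average = (0.5250·146.0 + 0.7200·74.0 + 0.1183·12.0) / (0.5250 + 0.7200 + 0.1183)
  = 131.3496 / 1.3633 = 96.347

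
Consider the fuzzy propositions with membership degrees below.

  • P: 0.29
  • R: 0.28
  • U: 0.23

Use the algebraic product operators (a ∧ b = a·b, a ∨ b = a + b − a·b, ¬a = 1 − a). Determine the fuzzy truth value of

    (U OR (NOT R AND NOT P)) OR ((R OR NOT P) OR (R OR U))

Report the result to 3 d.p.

NOT R = 1 − 0.2800 = 0.7200
NOT P = 1 − 0.2900 = 0.7100
NOT R AND NOT P = a·b on (0.7200, 0.7100) = 0.5112
U OR (NOT R AND NOT P) = a + b − a·b on (0.2300, 0.5112) = 0.6236
NOT P = 1 − 0.2900 = 0.7100
R OR NOT P = a + b − a·b on (0.2800, 0.7100) = 0.7912
R OR U = a + b − a·b on (0.2800, 0.2300) = 0.4456
(R OR NOT P) OR (R OR U) = a + b − a·b on (0.7912, 0.4456) = 0.8842
(U OR (NOT R AND NOT P)) OR ((R OR NOT P) OR (R OR U)) = a + b − a·b on (0.6236, 0.8842) = 0.9564

0.956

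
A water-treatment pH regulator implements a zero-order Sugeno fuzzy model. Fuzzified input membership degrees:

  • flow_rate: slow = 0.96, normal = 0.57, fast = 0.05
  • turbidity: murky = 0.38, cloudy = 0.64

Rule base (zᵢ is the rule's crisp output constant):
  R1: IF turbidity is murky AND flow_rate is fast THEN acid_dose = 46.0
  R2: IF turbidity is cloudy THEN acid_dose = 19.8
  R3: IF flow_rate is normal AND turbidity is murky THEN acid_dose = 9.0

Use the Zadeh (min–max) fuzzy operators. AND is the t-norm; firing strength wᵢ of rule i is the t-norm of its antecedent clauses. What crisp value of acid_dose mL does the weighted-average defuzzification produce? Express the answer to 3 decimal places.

17.189

R1 (z=46.0): murky=0.38, fast=0.05; AND[min(a, b)] → w = 0.05
R2 (z=19.8): cloudy=0.64 → w = 0.64
R3 (z=9.0): normal=0.57, murky=0.38; AND[min(a, b)] → w = 0.38
Weighted average = (0.05·46.0 + 0.64·19.8 + 0.38·9.0) / (0.05 + 0.64 + 0.38)
  = 18.3920 / 1.0700 = 17.189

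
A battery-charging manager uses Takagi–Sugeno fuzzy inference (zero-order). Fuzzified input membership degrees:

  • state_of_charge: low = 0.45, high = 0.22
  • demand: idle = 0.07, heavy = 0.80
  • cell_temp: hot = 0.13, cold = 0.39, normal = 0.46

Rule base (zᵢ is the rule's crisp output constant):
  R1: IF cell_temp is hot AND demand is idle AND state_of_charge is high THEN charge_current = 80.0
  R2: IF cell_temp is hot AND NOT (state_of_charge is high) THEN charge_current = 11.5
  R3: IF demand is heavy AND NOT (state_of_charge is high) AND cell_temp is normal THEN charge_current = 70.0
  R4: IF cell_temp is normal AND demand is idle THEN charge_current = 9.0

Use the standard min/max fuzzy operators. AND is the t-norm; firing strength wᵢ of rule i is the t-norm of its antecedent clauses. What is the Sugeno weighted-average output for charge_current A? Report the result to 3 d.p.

54.692

R1 (z=80.0): hot=0.13, idle=0.07, high=0.22; AND[min(a, b)] → w = 0.07
R2 (z=11.5): hot=0.13, ¬high=1−0.22=0.78; AND[min(a, b)] → w = 0.13
R3 (z=70.0): heavy=0.80, ¬high=1−0.22=0.78, normal=0.46; AND[min(a, b)] → w = 0.46
R4 (z=9.0): normal=0.46, idle=0.07; AND[min(a, b)] → w = 0.07
Weighted average = (0.07·80.0 + 0.13·11.5 + 0.46·70.0 + 0.07·9.0) / (0.07 + 0.13 + 0.46 + 0.07)
  = 39.9250 / 0.7300 = 54.692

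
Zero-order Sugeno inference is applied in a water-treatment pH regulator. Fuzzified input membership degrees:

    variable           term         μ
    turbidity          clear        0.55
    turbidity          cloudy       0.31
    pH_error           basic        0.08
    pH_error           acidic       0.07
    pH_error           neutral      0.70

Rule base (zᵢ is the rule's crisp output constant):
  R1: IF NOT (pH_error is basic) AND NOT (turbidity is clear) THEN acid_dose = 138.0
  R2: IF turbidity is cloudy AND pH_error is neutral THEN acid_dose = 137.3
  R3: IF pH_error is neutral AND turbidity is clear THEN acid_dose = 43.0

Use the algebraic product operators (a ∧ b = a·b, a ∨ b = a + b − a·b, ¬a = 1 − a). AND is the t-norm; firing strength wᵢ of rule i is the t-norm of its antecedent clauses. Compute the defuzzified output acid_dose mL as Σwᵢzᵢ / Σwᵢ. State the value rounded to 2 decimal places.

R1 (z=138.0): ¬basic=1−0.08=0.92, ¬clear=1−0.55=0.45; AND[a·b] → w = 0.4140
R2 (z=137.3): cloudy=0.31, neutral=0.70; AND[a·b] → w = 0.2170
R3 (z=43.0): neutral=0.70, clear=0.55; AND[a·b] → w = 0.3850
Weighted average = (0.4140·138.0 + 0.2170·137.3 + 0.3850·43.0) / (0.4140 + 0.2170 + 0.3850)
  = 103.4811 / 1.0160 = 101.85

101.85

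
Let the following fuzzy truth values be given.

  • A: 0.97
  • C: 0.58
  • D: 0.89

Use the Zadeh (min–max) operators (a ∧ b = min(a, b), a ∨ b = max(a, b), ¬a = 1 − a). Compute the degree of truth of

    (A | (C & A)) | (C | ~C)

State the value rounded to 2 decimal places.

C & A = min(a, b) on (0.58, 0.97) = 0.58
A | (C & A) = max(a, b) on (0.97, 0.58) = 0.97
~C = 1 − 0.58 = 0.42
C | ~C = max(a, b) on (0.58, 0.42) = 0.58
(A | (C & A)) | (C | ~C) = max(a, b) on (0.97, 0.58) = 0.97

0.97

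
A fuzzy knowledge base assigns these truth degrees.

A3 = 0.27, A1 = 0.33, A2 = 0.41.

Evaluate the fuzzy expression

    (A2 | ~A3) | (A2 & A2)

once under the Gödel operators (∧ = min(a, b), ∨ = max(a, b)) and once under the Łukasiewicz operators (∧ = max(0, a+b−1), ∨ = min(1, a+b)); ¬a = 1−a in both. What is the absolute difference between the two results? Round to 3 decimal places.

0.270

Under Gödel:
  ~A3 = 1 − 0.27 = 0.73
  A2 | ~A3 = max(a, b) on (0.41, 0.73) = 0.73
  A2 & A2 = min(a, b) on (0.41, 0.41) = 0.41
  (A2 | ~A3) | (A2 & A2) = max(a, b) on (0.73, 0.41) = 0.73
  → value = 0.7300
Under Łukasiewicz:
  ~A3 = 1 − 0.27 = 0.73
  A2 | ~A3 = min(1, a+b) on (0.41, 0.73) = 1.00
  A2 & A2 = max(0, a+b−1) on (0.41, 0.41) = 0.00
  (A2 | ~A3) | (A2 & A2) = min(1, a+b) on (1.00, 0.00) = 1.00
  → value = 1.0000
|0.7300 − 1.0000| = 0.270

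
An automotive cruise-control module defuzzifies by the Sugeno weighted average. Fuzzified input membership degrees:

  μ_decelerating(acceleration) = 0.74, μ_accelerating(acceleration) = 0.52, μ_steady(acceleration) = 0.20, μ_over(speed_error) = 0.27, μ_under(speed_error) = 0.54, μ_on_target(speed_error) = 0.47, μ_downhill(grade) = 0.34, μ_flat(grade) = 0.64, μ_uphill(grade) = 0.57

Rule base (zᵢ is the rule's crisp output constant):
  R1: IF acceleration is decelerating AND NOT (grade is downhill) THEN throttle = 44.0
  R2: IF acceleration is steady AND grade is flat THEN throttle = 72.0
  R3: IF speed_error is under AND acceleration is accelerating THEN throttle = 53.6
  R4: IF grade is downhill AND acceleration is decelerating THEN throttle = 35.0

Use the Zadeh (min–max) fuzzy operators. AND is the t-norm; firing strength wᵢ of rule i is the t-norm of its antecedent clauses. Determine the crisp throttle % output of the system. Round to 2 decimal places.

48.38

R1 (z=44.0): decelerating=0.74, ¬downhill=1−0.34=0.66; AND[min(a, b)] → w = 0.66
R2 (z=72.0): steady=0.20, flat=0.64; AND[min(a, b)] → w = 0.20
R3 (z=53.6): under=0.54, accelerating=0.52; AND[min(a, b)] → w = 0.52
R4 (z=35.0): downhill=0.34, decelerating=0.74; AND[min(a, b)] → w = 0.34
Weighted average = (0.66·44.0 + 0.20·72.0 + 0.52·53.6 + 0.34·35.0) / (0.66 + 0.20 + 0.52 + 0.34)
  = 83.2120 / 1.7200 = 48.38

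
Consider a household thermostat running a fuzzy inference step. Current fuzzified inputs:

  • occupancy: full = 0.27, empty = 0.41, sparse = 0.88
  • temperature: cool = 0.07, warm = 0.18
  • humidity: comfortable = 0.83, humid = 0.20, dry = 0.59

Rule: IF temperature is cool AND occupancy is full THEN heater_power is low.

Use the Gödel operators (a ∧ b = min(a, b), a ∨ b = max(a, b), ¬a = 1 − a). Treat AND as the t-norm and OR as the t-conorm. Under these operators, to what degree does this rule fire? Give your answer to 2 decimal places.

0.07

firing strength: cool=0.07, full=0.27; AND[min(a, b)] → w = 0.07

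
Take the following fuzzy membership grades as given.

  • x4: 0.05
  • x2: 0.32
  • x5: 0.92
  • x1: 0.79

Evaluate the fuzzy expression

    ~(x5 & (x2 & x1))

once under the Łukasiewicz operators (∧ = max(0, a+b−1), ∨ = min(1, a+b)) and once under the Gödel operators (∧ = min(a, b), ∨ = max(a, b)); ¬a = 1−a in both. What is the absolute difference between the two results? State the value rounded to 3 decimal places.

Under Łukasiewicz:
  x2 & x1 = max(0, a+b−1) on (0.32, 0.79) = 0.11
  x5 & (x2 & x1) = max(0, a+b−1) on (0.92, 0.11) = 0.03
  ~(x5 & (x2 & x1)) = 1 − 0.03 = 0.97
  → value = 0.9700
Under Gödel:
  x2 & x1 = min(a, b) on (0.32, 0.79) = 0.32
  x5 & (x2 & x1) = min(a, b) on (0.92, 0.32) = 0.32
  ~(x5 & (x2 & x1)) = 1 − 0.32 = 0.68
  → value = 0.6800
|0.9700 − 0.6800| = 0.290

0.290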